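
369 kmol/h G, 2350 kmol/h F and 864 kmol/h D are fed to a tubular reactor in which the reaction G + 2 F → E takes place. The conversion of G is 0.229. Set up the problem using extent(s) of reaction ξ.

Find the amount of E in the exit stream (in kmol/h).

G reacted = 0.229 × 369 = 84.5 kmol/h; ν_G = −1, so ξ = 84.5/1 = 84.5 kmol/h.
Outlet amounts (n = n₀ + ν ξ):
  G: 369 − 1(84.5) = 284.5
  F: 2350 − 2(84.5) = 2181
  E: 0 + 1(84.5) = 84.5
  D: 864 (inert)

84.5 kmol/h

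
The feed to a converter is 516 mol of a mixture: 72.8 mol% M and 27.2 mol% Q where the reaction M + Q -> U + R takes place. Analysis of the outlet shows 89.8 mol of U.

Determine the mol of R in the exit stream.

89.8 mol

For U: n = n₀ + 1ξ → 89.8 = 0 + 1ξ, giving ξ = 89.8 mol.
Outlet amounts (n = n₀ + ν ξ):
  M: 375.6 − 1(89.8) = 285.8
  Q: 140.4 − 1(89.8) = 50.55
  U: 0 + 1(89.8) = 89.8
  R: 0 + 1(89.8) = 89.8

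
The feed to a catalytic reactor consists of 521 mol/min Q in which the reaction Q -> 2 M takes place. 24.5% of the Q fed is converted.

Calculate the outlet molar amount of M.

Q reacted = 0.245 × 521 = 127.6 mol/min; ν_Q = −1, so ξ = 127.6/1 = 127.6 mol/min.
Outlet amounts (n = n₀ + ν ξ):
  Q: 521 − 1(127.6) = 393.4
  M: 0 + 2(127.6) = 255.3

255 mol/min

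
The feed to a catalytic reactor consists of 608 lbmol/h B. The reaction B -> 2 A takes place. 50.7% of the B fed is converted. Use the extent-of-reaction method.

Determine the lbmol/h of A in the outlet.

617 lbmol/h

B reacted = 0.507 × 608 = 308.3 lbmol/h; ν_B = −1, so ξ = 308.3/1 = 308.3 lbmol/h.
Outlet amounts (n = n₀ + ν ξ):
  B: 608 − 1(308.3) = 299.7
  A: 0 + 2(308.3) = 616.5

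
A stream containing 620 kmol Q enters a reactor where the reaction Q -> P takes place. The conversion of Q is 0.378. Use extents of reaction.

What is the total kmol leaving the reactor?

Q reacted = 0.378 × 620 = 234.4 kmol; ν_Q = −1, so ξ = 234.4/1 = 234.4 kmol.
Outlet amounts (n = n₀ + ν ξ):
  Q: 620 − 1(234.4) = 385.6
  P: 0 + 1(234.4) = 234.4
Total out = 385.6 + 234.4 = 620 kmol.

620 kmol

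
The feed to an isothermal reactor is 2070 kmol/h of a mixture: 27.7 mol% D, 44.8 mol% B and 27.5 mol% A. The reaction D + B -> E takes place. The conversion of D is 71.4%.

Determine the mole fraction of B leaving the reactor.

0.312

D reacted = 0.714 × 573.4 = 409.4 kmol/h; ν_D = −1, so ξ = 409.4/1 = 409.4 kmol/h.
Outlet amounts (n = n₀ + ν ξ):
  D: 573.4 − 1(409.4) = 164
  B: 927.4 − 1(409.4) = 518
  E: 0 + 1(409.4) = 409.4
  A: 569.2 (inert)
Total out = 1661 kmol/h; y_B = 518 / 1661 = 0.3119.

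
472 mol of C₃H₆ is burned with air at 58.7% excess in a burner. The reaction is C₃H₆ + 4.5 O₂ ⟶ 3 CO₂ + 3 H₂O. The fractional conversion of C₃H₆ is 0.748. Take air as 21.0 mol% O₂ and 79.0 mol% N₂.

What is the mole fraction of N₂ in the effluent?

Stoichiometric O₂ = 4.5 × 472 = 2124 mol; O₂ fed = 2124 × 1.587 = 3371 mol.
N₂ fed = 3371 × 79/21 = 12680 mol.
Fuel reacted = 0.748 × 472 → ξ = 353.1 mol.
Outlet (n = n₀ + ν ξ):
  C₃H₆: 472 − 1(353.1) = 118.9
  O₂: 3371 − 4.5(353.1) = 1782
  N₂: 12680 (inert)
  CO₂: 0 + 3(353.1) = 1059
  H₂O: 0 + 3(353.1) = 1059
Total out = 16700 mol; y_N₂ = 12680 / 16700 = 0.7593.

0.759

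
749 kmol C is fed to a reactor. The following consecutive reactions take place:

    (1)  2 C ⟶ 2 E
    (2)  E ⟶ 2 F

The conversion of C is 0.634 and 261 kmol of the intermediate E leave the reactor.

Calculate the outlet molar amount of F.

428 kmol

Conversion of C: C consumed = 2ξ₁ = 0.634 × 749 → ξ₁ = 237.4 kmol.
E balance: n_E = 0 + 2ξ₁ − 1ξ₂ = 261 → ξ₂ = (2·237.4 − 261)/1 = 213.9 kmol.
Outlet amounts (n = n₀ + Σ ν·ξ):
  C: 749 − 2(237.4) = 274.1
  E: 0 + 2(237.4) − 1(213.9) = 261
  F: 0 + 2(213.9) = 427.7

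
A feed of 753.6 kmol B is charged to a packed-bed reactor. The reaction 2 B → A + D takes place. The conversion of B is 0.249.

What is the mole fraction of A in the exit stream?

B reacted = 0.249 × 753.6 = 187.6 kmol; ν_B = −2, so ξ = 187.6/2 = 93.82 kmol.
Outlet amounts (n = n₀ + ν ξ):
  B: 753.6 − 2(93.82) = 566
  A: 0 + 1(93.82) = 93.82
  D: 0 + 1(93.82) = 93.82
Total out = 753.6 kmol; y_A = 93.82 / 753.6 = 0.1245.

0.124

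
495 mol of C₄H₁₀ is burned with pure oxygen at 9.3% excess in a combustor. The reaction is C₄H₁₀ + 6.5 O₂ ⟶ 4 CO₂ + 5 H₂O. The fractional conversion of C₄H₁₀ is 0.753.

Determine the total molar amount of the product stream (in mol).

Stoichiometric O₂ = 6.5 × 495 = 3218 mol; O₂ fed = 3218 × 1.093 = 3517 mol.
Fuel reacted = 0.753 × 495 → ξ = 372.7 mol.
Outlet (n = n₀ + ν ξ):
  C₄H₁₀: 495 − 1(372.7) = 122.3
  O₂: 3517 − 6.5(372.7) = 1094
  CO₂: 0 + 4(372.7) = 1491
  H₂O: 0 + 5(372.7) = 1864
Total out = 122.3 + 1094 + 1491 + 1864 = 4571 mol.

4570 mol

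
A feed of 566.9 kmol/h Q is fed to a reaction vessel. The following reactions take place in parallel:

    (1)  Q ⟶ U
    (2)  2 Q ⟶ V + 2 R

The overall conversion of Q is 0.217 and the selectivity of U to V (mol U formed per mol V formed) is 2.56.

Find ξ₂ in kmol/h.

ξ₂ = 27 kmol/h

Conversion of Q: Q consumed = 0.217 × 566.9 = 123 kmol/h = 1ξ₁ + 2ξ₂.
Selectivity: 1ξ₁ / (1ξ₂) = 2.56 → ξ₁ = 2.56 ξ₂.
Substitute: (1·2.56 + 2) ξ₂ = 123 → ξ₂ = 26.98 kmol/h, ξ₁ = 69.06 kmol/h.
Outlet amounts (n = n₀ + Σ ν·ξ):
  Q: 566.9 − 1(69.06) − 2(26.98) = 443.9
  U: 0 + 1(69.06) = 69.06
  V: 0 + 1(26.98) = 26.98
  R: 0 + 2(26.98) = 53.95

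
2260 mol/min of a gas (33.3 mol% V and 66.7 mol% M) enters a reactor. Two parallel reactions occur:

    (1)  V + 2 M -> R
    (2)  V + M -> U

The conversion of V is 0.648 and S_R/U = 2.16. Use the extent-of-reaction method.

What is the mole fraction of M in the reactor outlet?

0.477

Conversion of V: V consumed = 0.648 × 752.6 = 487.7 mol/min = 1ξ₁ + 1ξ₂.
Selectivity: 1ξ₁ / (1ξ₂) = 2.16 → ξ₁ = 2.16 ξ₂.
Substitute: (1·2.16 + 1) ξ₂ = 487.7 → ξ₂ = 154.3 mol/min, ξ₁ = 333.3 mol/min.
Outlet amounts (n = n₀ + Σ ν·ξ):
  V: 752.6 − 1(333.3) − 1(154.3) = 264.9
  M: 1507 − 2(333.3) − 1(154.3) = 686.4
  R: 0 + 1(333.3) = 333.3
  U: 0 + 1(154.3) = 154.3
Total out = 1439 mol/min; y_M = 686.4 / 1439 = 0.477.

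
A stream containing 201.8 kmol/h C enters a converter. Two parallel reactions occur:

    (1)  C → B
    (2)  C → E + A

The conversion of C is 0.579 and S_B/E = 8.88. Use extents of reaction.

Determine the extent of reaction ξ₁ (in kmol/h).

Conversion of C: C consumed = 0.579 × 201.8 = 116.8 kmol/h = 1ξ₁ + 1ξ₂.
Selectivity: 1ξ₁ / (1ξ₂) = 8.88 → ξ₁ = 8.88 ξ₂.
Substitute: (1·8.88 + 1) ξ₂ = 116.8 → ξ₂ = 11.83 kmol/h, ξ₁ = 105 kmol/h.
Outlet amounts (n = n₀ + Σ ν·ξ):
  C: 201.8 − 1(105) − 1(11.83) = 84.96
  B: 0 + 1(105) = 105
  E: 0 + 1(11.83) = 11.83
  A: 0 + 1(11.83) = 11.83

ξ₁ = 105 kmol/h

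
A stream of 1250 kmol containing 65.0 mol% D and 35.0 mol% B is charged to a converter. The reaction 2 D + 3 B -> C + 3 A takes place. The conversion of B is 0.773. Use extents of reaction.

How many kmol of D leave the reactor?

B reacted = 0.773 × 437.5 = 338.2 kmol; ν_B = −3, so ξ = 338.2/3 = 112.7 kmol.
Outlet amounts (n = n₀ + ν ξ):
  D: 812.5 − 2(112.7) = 587
  B: 437.5 − 3(112.7) = 99.31
  C: 0 + 1(112.7) = 112.7
  A: 0 + 3(112.7) = 338.2

587 kmol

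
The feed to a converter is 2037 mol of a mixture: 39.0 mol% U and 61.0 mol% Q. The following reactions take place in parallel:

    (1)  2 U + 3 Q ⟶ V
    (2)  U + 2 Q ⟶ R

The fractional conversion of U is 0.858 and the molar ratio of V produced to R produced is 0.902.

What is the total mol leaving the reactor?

674 mol

Conversion of U: U consumed = 0.858 × 794.4 = 681.6 mol = 2ξ₁ + 1ξ₂.
Selectivity: 1ξ₁ / (1ξ₂) = 0.902 → ξ₁ = 0.902 ξ₂.
Substitute: (2·0.902 + 1) ξ₂ = 681.6 → ξ₂ = 243.1 mol, ξ₁ = 219.3 mol.
Outlet amounts (n = n₀ + Σ ν·ξ):
  U: 794.4 − 2(219.3) − 1(243.1) = 112.8
  Q: 1243 − 3(219.3) − 2(243.1) = 98.59
  V: 0 + 1(219.3) = 219.3
  R: 0 + 1(243.1) = 243.1
Total out = 112.8 + 98.59 + 219.3 + 243.1 = 673.8 mol.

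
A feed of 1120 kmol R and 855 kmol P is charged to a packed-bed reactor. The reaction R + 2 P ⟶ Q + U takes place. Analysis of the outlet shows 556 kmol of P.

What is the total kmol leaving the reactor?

1830 kmol

For P: n = n₀ − 2ξ → 556 = 855 − 2ξ, giving ξ = 149.5 kmol.
Outlet amounts (n = n₀ + ν ξ):
  R: 1120 − 1(149.5) = 970.5
  P: 855 − 2(149.5) = 556
  Q: 0 + 1(149.5) = 149.5
  U: 0 + 1(149.5) = 149.5
Total out = 970.5 + 556 + 149.5 + 149.5 = 1826 kmol.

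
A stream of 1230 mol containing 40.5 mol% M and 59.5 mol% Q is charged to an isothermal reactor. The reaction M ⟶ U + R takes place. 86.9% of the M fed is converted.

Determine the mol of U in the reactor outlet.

M reacted = 0.869 × 498.1 = 432.9 mol; ν_M = −1, so ξ = 432.9/1 = 432.9 mol.
Outlet amounts (n = n₀ + ν ξ):
  M: 498.1 − 1(432.9) = 65.26
  U: 0 + 1(432.9) = 432.9
  R: 0 + 1(432.9) = 432.9
  Q: 731.9 (inert)

433 mol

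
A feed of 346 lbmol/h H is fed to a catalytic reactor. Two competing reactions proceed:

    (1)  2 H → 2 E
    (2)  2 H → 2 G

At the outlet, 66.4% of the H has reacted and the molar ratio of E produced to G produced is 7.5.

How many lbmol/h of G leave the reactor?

Conversion of H: H consumed = 0.664 × 346 = 229.7 lbmol/h = 2ξ₁ + 2ξ₂.
Selectivity: 2ξ₁ / (2ξ₂) = 7.5 → ξ₁ = 7.5 ξ₂.
Substitute: (2·7.5 + 2) ξ₂ = 229.7 → ξ₂ = 13.51 lbmol/h, ξ₁ = 101.4 lbmol/h.
Outlet amounts (n = n₀ + Σ ν·ξ):
  H: 346 − 2(101.4) − 2(13.51) = 116.3
  E: 0 + 2(101.4) = 202.7
  G: 0 + 2(13.51) = 27.03

27 lbmol/h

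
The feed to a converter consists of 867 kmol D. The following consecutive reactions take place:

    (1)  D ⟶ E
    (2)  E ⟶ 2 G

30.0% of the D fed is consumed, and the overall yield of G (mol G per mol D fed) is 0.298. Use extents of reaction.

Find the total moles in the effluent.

Conversion of D: D consumed = 1ξ₁ = 0.3 × 867 → ξ₁ = 260.1 kmol.
Yield of G: 2ξ₂ / 867 = 0.298 → ξ₂ = 129.2 kmol.
Outlet amounts (n = n₀ + Σ ν·ξ):
  D: 867 − 1(260.1) = 606.9
  E: 0 + 1(260.1) − 1(129.2) = 130.9
  G: 0 + 2(129.2) = 258.4
Total out = 606.9 + 130.9 + 258.4 = 996.2 kmol.

996 kmol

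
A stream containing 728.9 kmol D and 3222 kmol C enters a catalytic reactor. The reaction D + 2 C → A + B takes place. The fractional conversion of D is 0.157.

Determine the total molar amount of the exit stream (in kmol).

3840 kmol

D reacted = 0.157 × 728.9 = 114.4 kmol; ν_D = −1, so ξ = 114.4/1 = 114.4 kmol.
Outlet amounts (n = n₀ + ν ξ):
  D: 728.9 − 1(114.4) = 614.5
  C: 3222 − 2(114.4) = 2993
  A: 0 + 1(114.4) = 114.4
  B: 0 + 1(114.4) = 114.4
Total out = 614.5 + 2993 + 114.4 + 114.4 = 3836 kmol.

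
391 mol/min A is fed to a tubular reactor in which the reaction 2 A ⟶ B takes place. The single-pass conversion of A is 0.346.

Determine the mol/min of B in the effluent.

67.6 mol/min

A reacted = 0.346 × 391 = 135.3 mol/min; ν_A = −2, so ξ = 135.3/2 = 67.64 mol/min.
Outlet amounts (n = n₀ + ν ξ):
  A: 391 − 2(67.64) = 255.7
  B: 0 + 1(67.64) = 67.64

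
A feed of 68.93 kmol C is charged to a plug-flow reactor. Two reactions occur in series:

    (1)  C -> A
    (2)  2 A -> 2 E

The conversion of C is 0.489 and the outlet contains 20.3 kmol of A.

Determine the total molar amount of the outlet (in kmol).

68.9 kmol

Conversion of C: C consumed = 1ξ₁ = 0.489 × 68.93 → ξ₁ = 33.71 kmol.
A balance: n_A = 0 + 1ξ₁ − 2ξ₂ = 20.3 → ξ₂ = (1·33.71 − 20.3)/2 = 6.703 kmol.
Outlet amounts (n = n₀ + Σ ν·ξ):
  C: 68.93 − 1(33.71) = 35.22
  A: 0 + 1(33.71) − 2(6.703) = 20.3
  E: 0 + 2(6.703) = 13.41
Total out = 35.22 + 20.3 + 13.41 = 68.93 kmol.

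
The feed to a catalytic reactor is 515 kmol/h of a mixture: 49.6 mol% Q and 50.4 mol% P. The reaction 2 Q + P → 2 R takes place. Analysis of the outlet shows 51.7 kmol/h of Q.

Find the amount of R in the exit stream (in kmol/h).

For Q: n = n₀ − 2ξ → 51.7 = 255.4 − 2ξ, giving ξ = 101.9 kmol/h.
Outlet amounts (n = n₀ + ν ξ):
  Q: 255.4 − 2(101.9) = 51.7
  P: 259.6 − 1(101.9) = 157.7
  R: 0 + 2(101.9) = 203.7

204 kmol/h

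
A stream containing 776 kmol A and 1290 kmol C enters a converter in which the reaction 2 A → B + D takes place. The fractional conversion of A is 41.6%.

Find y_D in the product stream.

0.0781

A reacted = 0.416 × 776 = 322.8 kmol; ν_A = −2, so ξ = 322.8/2 = 161.4 kmol.
Outlet amounts (n = n₀ + ν ξ):
  A: 776 − 2(161.4) = 453.2
  B: 0 + 1(161.4) = 161.4
  D: 0 + 1(161.4) = 161.4
  C: 1290 (inert)
Total out = 2066 kmol; y_D = 161.4 / 2066 = 0.07813.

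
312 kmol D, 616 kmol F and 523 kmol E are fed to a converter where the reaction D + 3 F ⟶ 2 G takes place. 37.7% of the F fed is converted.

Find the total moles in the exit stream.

1300 kmol

F reacted = 0.377 × 616 = 232.2 kmol; ν_F = −3, so ξ = 232.2/3 = 77.41 kmol.
Outlet amounts (n = n₀ + ν ξ):
  D: 312 − 1(77.41) = 234.6
  F: 616 − 3(77.41) = 383.8
  G: 0 + 2(77.41) = 154.8
  E: 523 (inert)
Total out = 234.6 + 383.8 + 154.8 + 523 = 1296 kmol.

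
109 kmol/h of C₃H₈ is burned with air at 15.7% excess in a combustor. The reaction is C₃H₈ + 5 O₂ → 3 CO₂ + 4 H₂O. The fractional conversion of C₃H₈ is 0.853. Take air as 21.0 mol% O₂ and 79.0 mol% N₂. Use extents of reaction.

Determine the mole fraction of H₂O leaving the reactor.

0.116

Stoichiometric O₂ = 5 × 109 = 545 kmol/h; O₂ fed = 545 × 1.157 = 630.6 kmol/h.
N₂ fed = 630.6 × 79/21 = 2372 kmol/h.
Fuel reacted = 0.853 × 109 → ξ = 92.98 kmol/h.
Outlet (n = n₀ + ν ξ):
  C₃H₈: 109 − 1(92.98) = 16.02
  O₂: 630.6 − 5(92.98) = 165.7
  N₂: 2372 (inert)
  CO₂: 0 + 3(92.98) = 278.9
  H₂O: 0 + 4(92.98) = 371.9
Total out = 3205 kmol/h; y_H₂O = 371.9 / 3205 = 0.1161.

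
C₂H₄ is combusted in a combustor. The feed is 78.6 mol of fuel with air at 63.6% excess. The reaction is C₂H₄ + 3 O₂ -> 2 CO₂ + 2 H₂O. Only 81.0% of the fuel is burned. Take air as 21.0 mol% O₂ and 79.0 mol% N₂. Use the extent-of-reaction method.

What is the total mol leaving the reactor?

Stoichiometric O₂ = 3 × 78.6 = 235.8 mol; O₂ fed = 235.8 × 1.636 = 385.8 mol.
N₂ fed = 385.8 × 79/21 = 1451 mol.
Fuel reacted = 0.81 × 78.6 → ξ = 63.67 mol.
Outlet (n = n₀ + ν ξ):
  C₂H₄: 78.6 − 1(63.67) = 14.93
  O₂: 385.8 − 3(63.67) = 194.8
  N₂: 1451 (inert)
  CO₂: 0 + 2(63.67) = 127.3
  H₂O: 0 + 2(63.67) = 127.3
Total out = 14.93 + 194.8 + 1451 + 127.3 + 127.3 = 1916 mol.

1920 mol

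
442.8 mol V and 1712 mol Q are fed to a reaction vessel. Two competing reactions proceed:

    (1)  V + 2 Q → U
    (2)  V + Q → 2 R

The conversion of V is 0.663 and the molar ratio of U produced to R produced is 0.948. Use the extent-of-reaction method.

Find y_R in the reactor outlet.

Conversion of V: V consumed = 0.663 × 442.8 = 293.6 mol = 1ξ₁ + 1ξ₂.
Selectivity: 1ξ₁ / (2ξ₂) = 0.948 → ξ₁ = 1.896 ξ₂.
Substitute: (1·1.896 + 1) ξ₂ = 293.6 → ξ₂ = 101.4 mol, ξ₁ = 192.2 mol.
Outlet amounts (n = n₀ + Σ ν·ξ):
  V: 442.8 − 1(192.2) − 1(101.4) = 149.2
  Q: 1712 − 2(192.2) − 1(101.4) = 1226
  U: 0 + 1(192.2) = 192.2
  R: 0 + 2(101.4) = 202.7
Total out = 1770 mol; y_R = 202.7 / 1770 = 0.1145.

0.115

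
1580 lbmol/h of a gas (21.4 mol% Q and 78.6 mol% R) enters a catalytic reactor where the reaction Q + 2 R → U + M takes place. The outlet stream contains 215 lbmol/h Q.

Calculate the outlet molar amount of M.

123 lbmol/h

For Q: n = n₀ − 1ξ → 215 = 338.1 − 1ξ, giving ξ = 123.1 lbmol/h.
Outlet amounts (n = n₀ + ν ξ):
  Q: 338.1 − 1(123.1) = 215
  R: 1242 − 2(123.1) = 995.6
  U: 0 + 1(123.1) = 123.1
  M: 0 + 1(123.1) = 123.1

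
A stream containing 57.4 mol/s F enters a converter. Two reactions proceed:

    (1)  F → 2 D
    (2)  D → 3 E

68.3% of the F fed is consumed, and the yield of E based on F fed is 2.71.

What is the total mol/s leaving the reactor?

Conversion of F: F consumed = 1ξ₁ = 0.683 × 57.4 → ξ₁ = 39.2 mol/s.
Yield of E: 3ξ₂ / 57.4 = 2.71 → ξ₂ = 51.85 mol/s.
Outlet amounts (n = n₀ + Σ ν·ξ):
  F: 57.4 − 1(39.2) = 18.2
  D: 0 + 2(39.2) − 1(51.85) = 26.56
  E: 0 + 3(51.85) = 155.6
Total out = 18.2 + 26.56 + 155.6 = 200.3 mol/s.

200 mol/s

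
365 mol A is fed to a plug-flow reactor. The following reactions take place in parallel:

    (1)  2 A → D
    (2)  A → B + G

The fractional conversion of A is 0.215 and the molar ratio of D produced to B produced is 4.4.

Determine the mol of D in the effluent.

35.2 mol

Conversion of A: A consumed = 0.215 × 365 = 78.47 mol = 2ξ₁ + 1ξ₂.
Selectivity: 1ξ₁ / (1ξ₂) = 4.4 → ξ₁ = 4.4 ξ₂.
Substitute: (2·4.4 + 1) ξ₂ = 78.47 → ξ₂ = 8.008 mol, ξ₁ = 35.23 mol.
Outlet amounts (n = n₀ + Σ ν·ξ):
  A: 365 − 2(35.23) − 1(8.008) = 286.5
  D: 0 + 1(35.23) = 35.23
  B: 0 + 1(8.008) = 8.008
  G: 0 + 1(8.008) = 8.008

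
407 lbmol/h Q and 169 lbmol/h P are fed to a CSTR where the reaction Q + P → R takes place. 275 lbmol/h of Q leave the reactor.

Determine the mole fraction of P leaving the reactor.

For Q: n = n₀ − 1ξ → 275 = 407 − 1ξ, giving ξ = 132 lbmol/h.
Outlet amounts (n = n₀ + ν ξ):
  Q: 407 − 1(132) = 275
  P: 169 − 1(132) = 37
  R: 0 + 1(132) = 132
Total out = 444 lbmol/h; y_P = 37 / 444 = 0.08333.

0.0833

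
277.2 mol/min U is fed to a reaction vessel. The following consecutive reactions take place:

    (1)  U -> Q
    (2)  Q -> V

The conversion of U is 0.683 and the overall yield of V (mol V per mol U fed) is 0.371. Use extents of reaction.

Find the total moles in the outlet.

Conversion of U: U consumed = 1ξ₁ = 0.683 × 277.2 → ξ₁ = 189.3 mol/min.
Yield of V: 1ξ₂ / 277.2 = 0.371 → ξ₂ = 102.8 mol/min.
Outlet amounts (n = n₀ + Σ ν·ξ):
  U: 277.2 − 1(189.3) = 87.87
  Q: 0 + 1(189.3) − 1(102.8) = 86.49
  V: 0 + 1(102.8) = 102.8
Total out = 87.87 + 86.49 + 102.8 = 277.2 mol/min.

277 mol/min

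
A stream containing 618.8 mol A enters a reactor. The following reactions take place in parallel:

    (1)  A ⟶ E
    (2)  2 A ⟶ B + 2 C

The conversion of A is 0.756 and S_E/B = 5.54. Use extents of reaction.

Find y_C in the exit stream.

0.182

Conversion of A: A consumed = 0.756 × 618.8 = 467.8 mol = 1ξ₁ + 2ξ₂.
Selectivity: 1ξ₁ / (1ξ₂) = 5.54 → ξ₁ = 5.54 ξ₂.
Substitute: (1·5.54 + 2) ξ₂ = 467.8 → ξ₂ = 62.04 mol, ξ₁ = 343.7 mol.
Outlet amounts (n = n₀ + Σ ν·ξ):
  A: 618.8 − 1(343.7) − 2(62.04) = 151
  E: 0 + 1(343.7) = 343.7
  B: 0 + 1(62.04) = 62.04
  C: 0 + 2(62.04) = 124.1
Total out = 680.8 mol; y_C = 124.1 / 680.8 = 0.1823.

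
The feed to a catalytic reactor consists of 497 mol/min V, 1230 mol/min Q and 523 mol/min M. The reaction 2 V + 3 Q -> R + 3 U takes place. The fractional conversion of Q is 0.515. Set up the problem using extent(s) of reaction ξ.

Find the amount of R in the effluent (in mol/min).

211 mol/min

Q reacted = 0.515 × 1230 = 633.5 mol/min; ν_Q = −3, so ξ = 633.5/3 = 211.2 mol/min.
Outlet amounts (n = n₀ + ν ξ):
  V: 497 − 2(211.2) = 74.7
  Q: 1230 − 3(211.2) = 596.5
  R: 0 + 1(211.2) = 211.2
  U: 0 + 3(211.2) = 633.5
  M: 523 (inert)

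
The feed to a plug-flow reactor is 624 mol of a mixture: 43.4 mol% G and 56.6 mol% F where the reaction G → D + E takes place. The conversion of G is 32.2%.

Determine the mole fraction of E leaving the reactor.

G reacted = 0.322 × 270.8 = 87.2 mol; ν_G = −1, so ξ = 87.2/1 = 87.2 mol.
Outlet amounts (n = n₀ + ν ξ):
  G: 270.8 − 1(87.2) = 183.6
  D: 0 + 1(87.2) = 87.2
  E: 0 + 1(87.2) = 87.2
  F: 353.2 (inert)
Total out = 711.2 mol; y_E = 87.2 / 711.2 = 0.1226.

0.123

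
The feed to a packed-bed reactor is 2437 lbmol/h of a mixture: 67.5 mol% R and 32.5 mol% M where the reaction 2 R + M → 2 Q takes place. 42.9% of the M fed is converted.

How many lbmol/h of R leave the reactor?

965 lbmol/h

M reacted = 0.429 × 792 = 339.8 lbmol/h; ν_M = −1, so ξ = 339.8/1 = 339.8 lbmol/h.
Outlet amounts (n = n₀ + ν ξ):
  R: 1645 − 2(339.8) = 965.4
  M: 792 − 1(339.8) = 452.2
  Q: 0 + 2(339.8) = 679.6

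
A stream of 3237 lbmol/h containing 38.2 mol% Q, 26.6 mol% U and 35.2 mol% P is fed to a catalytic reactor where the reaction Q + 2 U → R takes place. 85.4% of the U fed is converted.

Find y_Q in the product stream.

0.347

U reacted = 0.854 × 861 = 735.3 lbmol/h; ν_U = −2, so ξ = 735.3/2 = 367.7 lbmol/h.
Outlet amounts (n = n₀ + ν ξ):
  Q: 1237 − 1(367.7) = 868.9
  U: 861 − 2(367.7) = 125.7
  R: 0 + 1(367.7) = 367.7
  P: 1139 (inert)
Total out = 2502 lbmol/h; y_Q = 868.9 / 2502 = 0.3473.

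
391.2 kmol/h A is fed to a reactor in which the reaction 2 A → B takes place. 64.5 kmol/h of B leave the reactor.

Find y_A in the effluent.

0.803

For B: n = n₀ + 1ξ → 64.5 = 0 + 1ξ, giving ξ = 64.5 kmol/h.
Outlet amounts (n = n₀ + ν ξ):
  A: 391.2 − 2(64.5) = 262.2
  B: 0 + 1(64.5) = 64.5
Total out = 326.7 kmol/h; y_A = 262.2 / 326.7 = 0.8026.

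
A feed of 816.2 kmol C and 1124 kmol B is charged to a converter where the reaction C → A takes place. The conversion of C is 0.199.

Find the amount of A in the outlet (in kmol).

C reacted = 0.199 × 816.2 = 162.4 kmol; ν_C = −1, so ξ = 162.4/1 = 162.4 kmol.
Outlet amounts (n = n₀ + ν ξ):
  C: 816.2 − 1(162.4) = 653.8
  A: 0 + 1(162.4) = 162.4
  B: 1124 (inert)

162 kmol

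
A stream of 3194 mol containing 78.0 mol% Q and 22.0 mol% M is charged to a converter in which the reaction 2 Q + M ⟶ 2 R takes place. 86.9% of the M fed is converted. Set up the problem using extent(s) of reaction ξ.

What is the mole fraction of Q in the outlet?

0.492

M reacted = 0.869 × 702.7 = 610.6 mol; ν_M = −1, so ξ = 610.6/1 = 610.6 mol.
Outlet amounts (n = n₀ + ν ξ):
  Q: 2491 − 2(610.6) = 1270
  M: 702.7 − 1(610.6) = 92.05
  R: 0 + 2(610.6) = 1221
Total out = 2583 mol; y_Q = 1270 / 2583 = 0.4916.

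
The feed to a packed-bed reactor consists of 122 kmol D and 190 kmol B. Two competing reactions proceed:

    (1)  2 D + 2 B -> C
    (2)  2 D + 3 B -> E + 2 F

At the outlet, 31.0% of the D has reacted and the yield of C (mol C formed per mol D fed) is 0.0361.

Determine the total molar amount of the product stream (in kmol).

Yield of C: 1ξ₁ / 122 = 0.0361 → ξ₁ = 4.404 kmol.
Conversion of D: 2ξ₁ + 2ξ₂ = 0.31 × 122 = 37.82 → ξ₂ = 14.51 kmol.
Outlet amounts (n = n₀ + Σ ν·ξ):
  D: 122 − 2(4.404) − 2(14.51) = 84.18
  B: 190 − 2(4.404) − 3(14.51) = 137.7
  C: 0 + 1(4.404) = 4.404
  E: 0 + 1(14.51) = 14.51
  F: 0 + 2(14.51) = 29.01
Total out = 84.18 + 137.7 + 4.404 + 14.51 + 29.01 = 269.8 kmol.

270 kmol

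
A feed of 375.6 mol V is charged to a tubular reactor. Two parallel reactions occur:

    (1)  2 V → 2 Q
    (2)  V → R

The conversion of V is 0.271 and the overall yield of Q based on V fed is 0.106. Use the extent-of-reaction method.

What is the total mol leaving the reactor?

Yield of Q: 2ξ₁ / 375.6 = 0.106 → ξ₁ = 19.91 mol.
Conversion of V: 2ξ₁ + 1ξ₂ = 0.271 × 375.6 = 101.8 → ξ₂ = 61.97 mol.
Outlet amounts (n = n₀ + Σ ν·ξ):
  V: 375.6 − 2(19.91) − 1(61.97) = 273.8
  Q: 0 + 2(19.91) = 39.81
  R: 0 + 1(61.97) = 61.97
Total out = 273.8 + 39.81 + 61.97 = 375.6 mol.

376 mol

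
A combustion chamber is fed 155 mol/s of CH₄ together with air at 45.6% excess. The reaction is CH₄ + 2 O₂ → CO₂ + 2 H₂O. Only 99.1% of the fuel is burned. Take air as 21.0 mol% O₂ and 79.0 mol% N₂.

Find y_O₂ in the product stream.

0.0626

Stoichiometric O₂ = 2 × 155 = 310 mol/s; O₂ fed = 310 × 1.456 = 451.4 mol/s.
N₂ fed = 451.4 × 79/21 = 1698 mol/s.
Fuel reacted = 0.991 × 155 → ξ = 153.6 mol/s.
Outlet (n = n₀ + ν ξ):
  CH₄: 155 − 1(153.6) = 1.395
  O₂: 451.4 − 2(153.6) = 144.2
  N₂: 1698 (inert)
  CO₂: 0 + 1(153.6) = 153.6
  H₂O: 0 + 2(153.6) = 307.2
Total out = 2304 mol/s; y_O₂ = 144.2 / 2304 = 0.06256.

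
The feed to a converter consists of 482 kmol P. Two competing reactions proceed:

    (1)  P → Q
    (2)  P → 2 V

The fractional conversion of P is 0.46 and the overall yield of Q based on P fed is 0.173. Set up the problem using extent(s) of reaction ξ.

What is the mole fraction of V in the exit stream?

Yield of Q: 1ξ₁ / 482 = 0.173 → ξ₁ = 83.39 kmol.
Conversion of P: 1ξ₁ + 1ξ₂ = 0.46 × 482 = 221.7 → ξ₂ = 138.3 kmol.
Outlet amounts (n = n₀ + Σ ν·ξ):
  P: 482 − 1(83.39) − 1(138.3) = 260.3
  Q: 0 + 1(83.39) = 83.39
  V: 0 + 2(138.3) = 276.7
Total out = 620.3 kmol; y_V = 276.7 / 620.3 = 0.446.

0.446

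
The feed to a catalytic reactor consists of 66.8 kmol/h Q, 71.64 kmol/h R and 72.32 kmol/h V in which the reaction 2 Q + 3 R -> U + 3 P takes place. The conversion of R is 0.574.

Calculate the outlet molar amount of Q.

R reacted = 0.574 × 71.64 = 41.12 kmol/h; ν_R = −3, so ξ = 41.12/3 = 13.71 kmol/h.
Outlet amounts (n = n₀ + ν ξ):
  Q: 66.8 − 2(13.71) = 39.39
  R: 71.64 − 3(13.71) = 30.52
  U: 0 + 1(13.71) = 13.71
  P: 0 + 3(13.71) = 41.12
  V: 72.32 (inert)

39.4 kmol/h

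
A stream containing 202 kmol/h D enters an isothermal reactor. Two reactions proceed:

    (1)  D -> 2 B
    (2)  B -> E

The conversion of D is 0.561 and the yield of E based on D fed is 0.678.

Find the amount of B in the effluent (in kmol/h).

Conversion of D: D consumed = 1ξ₁ = 0.561 × 202 → ξ₁ = 113.3 kmol/h.
Yield of E: 1ξ₂ / 202 = 0.678 → ξ₂ = 137 kmol/h.
Outlet amounts (n = n₀ + Σ ν·ξ):
  D: 202 − 1(113.3) = 88.68
  B: 0 + 2(113.3) − 1(137) = 89.69
  E: 0 + 1(137) = 137

89.7 kmol/h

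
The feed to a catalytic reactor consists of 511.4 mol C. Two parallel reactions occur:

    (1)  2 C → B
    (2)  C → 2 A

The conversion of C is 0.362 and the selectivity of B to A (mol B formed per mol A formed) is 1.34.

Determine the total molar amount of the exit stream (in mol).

Conversion of C: C consumed = 0.362 × 511.4 = 185.1 mol = 2ξ₁ + 1ξ₂.
Selectivity: 1ξ₁ / (2ξ₂) = 1.34 → ξ₁ = 2.68 ξ₂.
Substitute: (2·2.68 + 1) ξ₂ = 185.1 → ξ₂ = 29.11 mol, ξ₁ = 78.01 mol.
Outlet amounts (n = n₀ + Σ ν·ξ):
  C: 511.4 − 2(78.01) − 1(29.11) = 326.3
  B: 0 + 1(78.01) = 78.01
  A: 0 + 2(29.11) = 58.22
Total out = 326.3 + 78.01 + 58.22 = 462.5 mol.

462 mol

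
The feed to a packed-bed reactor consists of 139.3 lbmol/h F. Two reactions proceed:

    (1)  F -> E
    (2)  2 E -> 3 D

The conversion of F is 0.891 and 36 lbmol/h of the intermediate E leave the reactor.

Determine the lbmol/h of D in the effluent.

Conversion of F: F consumed = 1ξ₁ = 0.891 × 139.3 → ξ₁ = 124.1 lbmol/h.
E balance: n_E = 0 + 1ξ₁ − 2ξ₂ = 36 → ξ₂ = (1·124.1 − 36)/2 = 44.06 lbmol/h.
Outlet amounts (n = n₀ + Σ ν·ξ):
  F: 139.3 − 1(124.1) = 15.18
  E: 0 + 1(124.1) − 2(44.06) = 36
  D: 0 + 3(44.06) = 132.2

132 lbmol/h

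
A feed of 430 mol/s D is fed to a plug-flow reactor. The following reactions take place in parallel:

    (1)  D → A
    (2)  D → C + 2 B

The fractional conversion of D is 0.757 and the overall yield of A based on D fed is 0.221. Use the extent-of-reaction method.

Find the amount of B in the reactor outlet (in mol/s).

Yield of A: 1ξ₁ / 430 = 0.221 → ξ₁ = 95.03 mol/s.
Conversion of D: 1ξ₁ + 1ξ₂ = 0.757 × 430 = 325.5 → ξ₂ = 230.5 mol/s.
Outlet amounts (n = n₀ + Σ ν·ξ):
  D: 430 − 1(95.03) − 1(230.5) = 104.5
  A: 0 + 1(95.03) = 95.03
  C: 0 + 1(230.5) = 230.5
  B: 0 + 2(230.5) = 461

461 mol/s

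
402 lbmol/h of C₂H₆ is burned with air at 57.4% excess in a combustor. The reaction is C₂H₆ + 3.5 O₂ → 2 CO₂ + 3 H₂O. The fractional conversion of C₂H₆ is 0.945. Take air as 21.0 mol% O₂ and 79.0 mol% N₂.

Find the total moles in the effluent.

Stoichiometric O₂ = 3.5 × 402 = 1407 lbmol/h; O₂ fed = 1407 × 1.574 = 2215 lbmol/h.
N₂ fed = 2215 × 79/21 = 8331 lbmol/h.
Fuel reacted = 0.945 × 402 → ξ = 379.9 lbmol/h.
Outlet (n = n₀ + ν ξ):
  C₂H₆: 402 − 1(379.9) = 22.11
  O₂: 2215 − 3.5(379.9) = 885
  N₂: 8331 (inert)
  CO₂: 0 + 2(379.9) = 759.8
  H₂O: 0 + 3(379.9) = 1140
Total out = 22.11 + 885 + 8331 + 759.8 + 1140 = 11140 lbmol/h.

11100 lbmol/h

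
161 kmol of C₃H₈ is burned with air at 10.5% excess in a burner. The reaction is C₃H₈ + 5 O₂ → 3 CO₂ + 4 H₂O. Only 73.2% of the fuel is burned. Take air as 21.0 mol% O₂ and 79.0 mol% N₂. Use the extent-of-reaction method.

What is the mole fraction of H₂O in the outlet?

0.104

Stoichiometric O₂ = 5 × 161 = 805 kmol; O₂ fed = 805 × 1.105 = 889.5 kmol.
N₂ fed = 889.5 × 79/21 = 3346 kmol.
Fuel reacted = 0.732 × 161 → ξ = 117.9 kmol.
Outlet (n = n₀ + ν ξ):
  C₃H₈: 161 − 1(117.9) = 43.15
  O₂: 889.5 − 5(117.9) = 300.3
  N₂: 3346 (inert)
  CO₂: 0 + 3(117.9) = 353.6
  H₂O: 0 + 4(117.9) = 471.4
Total out = 4515 kmol; y_H₂O = 471.4 / 4515 = 0.1044.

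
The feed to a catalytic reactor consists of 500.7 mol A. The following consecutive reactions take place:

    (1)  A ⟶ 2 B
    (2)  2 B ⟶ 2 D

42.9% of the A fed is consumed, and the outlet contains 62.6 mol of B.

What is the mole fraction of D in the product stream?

0.513

Conversion of A: A consumed = 1ξ₁ = 0.429 × 500.7 → ξ₁ = 214.8 mol.
B balance: n_B = 0 + 2ξ₁ − 2ξ₂ = 62.6 → ξ₂ = (2·214.8 − 62.6)/2 = 183.5 mol.
Outlet amounts (n = n₀ + Σ ν·ξ):
  A: 500.7 − 1(214.8) = 285.9
  B: 0 + 2(214.8) − 2(183.5) = 62.6
  D: 0 + 2(183.5) = 367
Total out = 715.5 mol; y_D = 367 / 715.5 = 0.5129.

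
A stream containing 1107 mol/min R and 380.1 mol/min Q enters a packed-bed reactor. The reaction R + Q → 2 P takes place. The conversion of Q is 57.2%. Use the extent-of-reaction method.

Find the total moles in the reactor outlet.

1490 mol/min

Q reacted = 0.572 × 380.1 = 217.4 mol/min; ν_Q = −1, so ξ = 217.4/1 = 217.4 mol/min.
Outlet amounts (n = n₀ + ν ξ):
  R: 1107 − 1(217.4) = 889.6
  Q: 380.1 − 1(217.4) = 162.7
  P: 0 + 2(217.4) = 434.8
Total out = 889.6 + 162.7 + 434.8 = 1487 mol/min.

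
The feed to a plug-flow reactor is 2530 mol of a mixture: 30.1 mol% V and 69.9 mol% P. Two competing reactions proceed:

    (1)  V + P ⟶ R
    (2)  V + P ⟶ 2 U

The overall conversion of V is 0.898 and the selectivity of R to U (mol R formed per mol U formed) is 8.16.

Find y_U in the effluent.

Conversion of V: V consumed = 0.898 × 761.5 = 683.9 mol = 1ξ₁ + 1ξ₂.
Selectivity: 1ξ₁ / (2ξ₂) = 8.16 → ξ₁ = 16.32 ξ₂.
Substitute: (1·16.32 + 1) ξ₂ = 683.9 → ξ₂ = 39.48 mol, ξ₁ = 644.4 mol.
Outlet amounts (n = n₀ + Σ ν·ξ):
  V: 761.5 − 1(644.4) − 1(39.48) = 77.68
  P: 1768 − 1(644.4) − 1(39.48) = 1085
  R: 0 + 1(644.4) = 644.4
  U: 0 + 2(39.48) = 78.97
Total out = 1886 mol; y_U = 78.97 / 1886 = 0.04188.

0.0419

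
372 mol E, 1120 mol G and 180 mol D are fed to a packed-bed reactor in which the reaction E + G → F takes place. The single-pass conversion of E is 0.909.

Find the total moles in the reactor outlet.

1330 mol

E reacted = 0.909 × 372 = 338.1 mol; ν_E = −1, so ξ = 338.1/1 = 338.1 mol.
Outlet amounts (n = n₀ + ν ξ):
  E: 372 − 1(338.1) = 33.85
  G: 1120 − 1(338.1) = 781.9
  F: 0 + 1(338.1) = 338.1
  D: 180 (inert)
Total out = 33.85 + 781.9 + 338.1 + 180 = 1334 mol.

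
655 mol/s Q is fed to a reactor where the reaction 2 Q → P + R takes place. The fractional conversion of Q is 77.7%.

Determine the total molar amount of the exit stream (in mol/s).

Q reacted = 0.777 × 655 = 508.9 mol/s; ν_Q = −2, so ξ = 508.9/2 = 254.5 mol/s.
Outlet amounts (n = n₀ + ν ξ):
  Q: 655 − 2(254.5) = 146.1
  P: 0 + 1(254.5) = 254.5
  R: 0 + 1(254.5) = 254.5
Total out = 146.1 + 254.5 + 254.5 = 655 mol/s.

655 mol/s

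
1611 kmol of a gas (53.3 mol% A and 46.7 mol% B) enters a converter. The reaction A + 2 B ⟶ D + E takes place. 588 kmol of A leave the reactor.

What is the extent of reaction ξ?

For A: n = n₀ − 1ξ → 588 = 858.7 − 1ξ, giving ξ = 270.7 kmol.
Outlet amounts (n = n₀ + ν ξ):
  A: 858.7 − 1(270.7) = 588
  B: 752.3 − 2(270.7) = 211
  D: 0 + 1(270.7) = 270.7
  E: 0 + 1(270.7) = 270.7

ξ = 271 kmol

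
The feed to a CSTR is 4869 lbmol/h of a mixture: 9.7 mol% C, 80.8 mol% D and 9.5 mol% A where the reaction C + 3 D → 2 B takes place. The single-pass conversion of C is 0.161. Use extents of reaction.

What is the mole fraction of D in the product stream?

C reacted = 0.161 × 472.3 = 76.04 lbmol/h; ν_C = −1, so ξ = 76.04/1 = 76.04 lbmol/h.
Outlet amounts (n = n₀ + ν ξ):
  C: 472.3 − 1(76.04) = 396.3
  D: 3934 − 3(76.04) = 3706
  B: 0 + 2(76.04) = 152.1
  A: 462.6 (inert)
Total out = 4717 lbmol/h; y_D = 3706 / 4717 = 0.7857.

0.786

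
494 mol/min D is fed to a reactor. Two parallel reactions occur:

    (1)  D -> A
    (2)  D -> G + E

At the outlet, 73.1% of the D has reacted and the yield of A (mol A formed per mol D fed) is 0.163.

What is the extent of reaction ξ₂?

ξ₂ = 281 mol/min

Yield of A: 1ξ₁ / 494 = 0.163 → ξ₁ = 80.52 mol/min.
Conversion of D: 1ξ₁ + 1ξ₂ = 0.731 × 494 = 361.1 → ξ₂ = 280.6 mol/min.
Outlet amounts (n = n₀ + Σ ν·ξ):
  D: 494 − 1(80.52) − 1(280.6) = 132.9
  A: 0 + 1(80.52) = 80.52
  G: 0 + 1(280.6) = 280.6
  E: 0 + 1(280.6) = 280.6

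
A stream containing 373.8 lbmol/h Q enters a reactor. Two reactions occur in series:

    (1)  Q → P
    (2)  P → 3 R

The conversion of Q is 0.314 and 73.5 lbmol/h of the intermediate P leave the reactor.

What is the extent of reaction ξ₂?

ξ₂ = 43.9 lbmol/h

Conversion of Q: Q consumed = 1ξ₁ = 0.314 × 373.8 → ξ₁ = 117.4 lbmol/h.
P balance: n_P = 0 + 1ξ₁ − 1ξ₂ = 73.5 → ξ₂ = (1·117.4 − 73.5)/1 = 43.87 lbmol/h.
Outlet amounts (n = n₀ + Σ ν·ξ):
  Q: 373.8 − 1(117.4) = 256.4
  P: 0 + 1(117.4) − 1(43.87) = 73.5
  R: 0 + 3(43.87) = 131.6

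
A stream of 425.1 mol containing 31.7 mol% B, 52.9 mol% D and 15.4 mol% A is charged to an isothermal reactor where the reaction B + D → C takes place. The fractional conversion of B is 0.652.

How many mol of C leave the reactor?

87.9 mol

B reacted = 0.652 × 134.8 = 87.86 mol; ν_B = −1, so ξ = 87.86/1 = 87.86 mol.
Outlet amounts (n = n₀ + ν ξ):
  B: 134.8 − 1(87.86) = 46.9
  D: 224.9 − 1(87.86) = 137
  C: 0 + 1(87.86) = 87.86
  A: 65.47 (inert)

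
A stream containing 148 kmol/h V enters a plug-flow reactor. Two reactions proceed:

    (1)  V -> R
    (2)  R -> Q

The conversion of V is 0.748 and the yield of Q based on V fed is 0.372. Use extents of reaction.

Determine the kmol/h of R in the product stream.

Conversion of V: V consumed = 1ξ₁ = 0.748 × 148 → ξ₁ = 110.7 kmol/h.
Yield of Q: 1ξ₂ / 148 = 0.372 → ξ₂ = 55.06 kmol/h.
Outlet amounts (n = n₀ + Σ ν·ξ):
  V: 148 − 1(110.7) = 37.3
  R: 0 + 1(110.7) − 1(55.06) = 55.65
  Q: 0 + 1(55.06) = 55.06

55.6 kmol/h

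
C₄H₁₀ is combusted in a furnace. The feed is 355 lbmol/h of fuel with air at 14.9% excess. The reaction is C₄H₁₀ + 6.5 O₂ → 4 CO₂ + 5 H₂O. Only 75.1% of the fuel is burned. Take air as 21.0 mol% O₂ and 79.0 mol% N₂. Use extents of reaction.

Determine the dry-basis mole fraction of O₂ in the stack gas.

0.0762

Stoichiometric O₂ = 6.5 × 355 = 2308 lbmol/h; O₂ fed = 2308 × 1.149 = 2651 lbmol/h.
N₂ fed = 2651 × 79/21 = 9974 lbmol/h.
Fuel reacted = 0.751 × 355 → ξ = 266.6 lbmol/h.
Outlet (n = n₀ + ν ξ):
  C₄H₁₀: 355 − 1(266.6) = 88.39
  O₂: 2651 − 6.5(266.6) = 918.4
  N₂: 9974 (inert)
  CO₂: 0 + 4(266.6) = 1066
  H₂O: 0 + 5(266.6) = 1333
Dry total = 12050 lbmol/h; y_O₂ (dry) = 918.4 / 12050 = 0.07623.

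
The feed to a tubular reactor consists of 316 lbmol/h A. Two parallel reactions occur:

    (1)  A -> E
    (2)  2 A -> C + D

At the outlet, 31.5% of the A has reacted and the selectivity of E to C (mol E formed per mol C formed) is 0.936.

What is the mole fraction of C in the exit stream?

Conversion of A: A consumed = 0.315 × 316 = 99.54 lbmol/h = 1ξ₁ + 2ξ₂.
Selectivity: 1ξ₁ / (1ξ₂) = 0.936 → ξ₁ = 0.936 ξ₂.
Substitute: (1·0.936 + 2) ξ₂ = 99.54 → ξ₂ = 33.9 lbmol/h, ξ₁ = 31.73 lbmol/h.
Outlet amounts (n = n₀ + Σ ν·ξ):
  A: 316 − 1(31.73) − 2(33.9) = 216.5
  E: 0 + 1(31.73) = 31.73
  C: 0 + 1(33.9) = 33.9
  D: 0 + 1(33.9) = 33.9
Total out = 316 lbmol/h; y_C = 33.9 / 316 = 0.1073.

0.107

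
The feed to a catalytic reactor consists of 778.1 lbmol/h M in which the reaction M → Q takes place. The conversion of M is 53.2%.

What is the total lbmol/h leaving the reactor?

M reacted = 0.532 × 778.1 = 413.9 lbmol/h; ν_M = −1, so ξ = 413.9/1 = 413.9 lbmol/h.
Outlet amounts (n = n₀ + ν ξ):
  M: 778.1 − 1(413.9) = 364.2
  Q: 0 + 1(413.9) = 413.9
Total out = 364.2 + 413.9 = 778.1 lbmol/h.

778 lbmol/h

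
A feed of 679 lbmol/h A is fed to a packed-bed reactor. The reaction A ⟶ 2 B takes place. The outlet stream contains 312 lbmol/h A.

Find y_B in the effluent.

0.702

For A: n = n₀ − 1ξ → 312 = 679 − 1ξ, giving ξ = 367 lbmol/h.
Outlet amounts (n = n₀ + ν ξ):
  A: 679 − 1(367) = 312
  B: 0 + 2(367) = 734
Total out = 1046 lbmol/h; y_B = 734 / 1046 = 0.7017.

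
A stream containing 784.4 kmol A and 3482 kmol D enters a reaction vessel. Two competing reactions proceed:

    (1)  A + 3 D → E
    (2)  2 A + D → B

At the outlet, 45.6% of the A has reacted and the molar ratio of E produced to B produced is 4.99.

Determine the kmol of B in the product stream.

51.2 kmol

Conversion of A: A consumed = 0.456 × 784.4 = 357.7 kmol = 1ξ₁ + 2ξ₂.
Selectivity: 1ξ₁ / (1ξ₂) = 4.99 → ξ₁ = 4.99 ξ₂.
Substitute: (1·4.99 + 2) ξ₂ = 357.7 → ξ₂ = 51.17 kmol, ξ₁ = 255.3 kmol.
Outlet amounts (n = n₀ + Σ ν·ξ):
  A: 784.4 − 1(255.3) − 2(51.17) = 426.7
  D: 3482 − 3(255.3) − 1(51.17) = 2665
  E: 0 + 1(255.3) = 255.3
  B: 0 + 1(51.17) = 51.17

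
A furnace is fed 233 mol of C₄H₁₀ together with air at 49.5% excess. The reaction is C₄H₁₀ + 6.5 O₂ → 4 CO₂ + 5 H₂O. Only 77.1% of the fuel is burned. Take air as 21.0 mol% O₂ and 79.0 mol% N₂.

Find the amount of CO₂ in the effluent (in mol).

Stoichiometric O₂ = 6.5 × 233 = 1514 mol; O₂ fed = 1514 × 1.495 = 2264 mol.
N₂ fed = 2264 × 79/21 = 8518 mol.
Fuel reacted = 0.771 × 233 → ξ = 179.6 mol.
Outlet (n = n₀ + ν ξ):
  C₄H₁₀: 233 − 1(179.6) = 53.36
  O₂: 2264 − 6.5(179.6) = 1096
  N₂: 8518 (inert)
  CO₂: 0 + 4(179.6) = 718.6
  H₂O: 0 + 5(179.6) = 898.2

719 mol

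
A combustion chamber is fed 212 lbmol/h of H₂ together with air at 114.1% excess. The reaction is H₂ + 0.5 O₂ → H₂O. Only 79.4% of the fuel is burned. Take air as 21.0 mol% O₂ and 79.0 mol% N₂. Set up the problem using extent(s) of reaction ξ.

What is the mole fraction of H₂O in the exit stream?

0.139

Stoichiometric O₂ = 0.5 × 212 = 106 lbmol/h; O₂ fed = 106 × 2.141 = 226.9 lbmol/h.
N₂ fed = 226.9 × 79/21 = 853.7 lbmol/h.
Fuel reacted = 0.794 × 212 → ξ = 168.3 lbmol/h.
Outlet (n = n₀ + ν ξ):
  H₂: 212 − 1(168.3) = 43.67
  O₂: 226.9 − 0.5(168.3) = 142.8
  N₂: 853.7 (inert)
  H₂O: 0 + 1(168.3) = 168.3
Total out = 1209 lbmol/h; y_H₂O = 168.3 / 1209 = 0.1393.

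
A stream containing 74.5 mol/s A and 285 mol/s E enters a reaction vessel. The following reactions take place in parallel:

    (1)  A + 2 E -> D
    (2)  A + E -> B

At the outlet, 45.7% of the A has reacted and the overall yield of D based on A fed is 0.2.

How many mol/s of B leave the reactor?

19.1 mol/s

Yield of D: 1ξ₁ / 74.5 = 0.2 → ξ₁ = 14.9 mol/s.
Conversion of A: 1ξ₁ + 1ξ₂ = 0.457 × 74.5 = 34.05 → ξ₂ = 19.15 mol/s.
Outlet amounts (n = n₀ + Σ ν·ξ):
  A: 74.5 − 1(14.9) − 1(19.15) = 40.45
  E: 285 − 2(14.9) − 1(19.15) = 236.1
  D: 0 + 1(14.9) = 14.9
  B: 0 + 1(19.15) = 19.15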